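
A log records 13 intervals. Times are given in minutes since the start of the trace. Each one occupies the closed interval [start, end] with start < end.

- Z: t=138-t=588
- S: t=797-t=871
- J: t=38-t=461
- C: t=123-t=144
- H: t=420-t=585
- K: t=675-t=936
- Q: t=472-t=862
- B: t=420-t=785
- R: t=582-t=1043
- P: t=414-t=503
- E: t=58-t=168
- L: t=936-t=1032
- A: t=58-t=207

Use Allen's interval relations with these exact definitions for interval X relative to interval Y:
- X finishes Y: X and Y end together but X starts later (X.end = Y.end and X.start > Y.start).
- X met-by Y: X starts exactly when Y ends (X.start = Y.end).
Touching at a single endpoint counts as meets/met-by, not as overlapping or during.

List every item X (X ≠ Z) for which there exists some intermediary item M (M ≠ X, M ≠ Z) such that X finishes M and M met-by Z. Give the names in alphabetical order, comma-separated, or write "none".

Target Z = [t=138, t=588].
Intermediaries M with M met-by Z: none.
Union: none.

none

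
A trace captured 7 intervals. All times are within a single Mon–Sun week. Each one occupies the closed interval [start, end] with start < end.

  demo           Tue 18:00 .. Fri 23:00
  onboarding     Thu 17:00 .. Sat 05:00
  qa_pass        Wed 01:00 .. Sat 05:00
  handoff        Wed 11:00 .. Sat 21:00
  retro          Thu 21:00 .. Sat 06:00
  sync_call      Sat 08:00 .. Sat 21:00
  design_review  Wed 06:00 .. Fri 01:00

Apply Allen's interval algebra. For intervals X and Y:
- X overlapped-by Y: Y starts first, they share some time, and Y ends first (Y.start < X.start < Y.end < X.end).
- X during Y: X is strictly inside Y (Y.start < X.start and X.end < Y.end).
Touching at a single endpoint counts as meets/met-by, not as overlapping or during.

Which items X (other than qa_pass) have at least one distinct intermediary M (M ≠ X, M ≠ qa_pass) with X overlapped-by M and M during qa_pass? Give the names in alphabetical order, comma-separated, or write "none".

Target qa_pass = [Wed 01:00, Sat 05:00].
Intermediaries M with M during qa_pass: design_review.
Via design_review — items with X overlapped-by design_review: handoff, onboarding, retro.
Union: handoff, onboarding, retro.

handoff, onboarding, retro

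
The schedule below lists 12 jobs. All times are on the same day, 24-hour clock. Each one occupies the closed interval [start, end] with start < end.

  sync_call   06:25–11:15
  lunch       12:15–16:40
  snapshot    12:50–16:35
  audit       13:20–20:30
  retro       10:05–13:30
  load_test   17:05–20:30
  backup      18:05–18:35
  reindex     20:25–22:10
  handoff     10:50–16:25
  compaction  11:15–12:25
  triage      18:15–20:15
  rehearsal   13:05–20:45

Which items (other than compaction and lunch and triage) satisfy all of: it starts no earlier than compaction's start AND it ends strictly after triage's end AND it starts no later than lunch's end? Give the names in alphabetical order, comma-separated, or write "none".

audit, rehearsal

Conditions: its start is no earlier than compaction's start (X.start >= 11:15) AND its end is strictly after triage's end (X.end > 20:15) AND its start is no later than lunch's end (X.start <= 16:40).
audit: start 13:20 >= 11:15? ✓; end 20:30 > 20:15? ✓; start 13:20 <= 16:40? ✓ → yes.
backup: start 18:05 >= 11:15? ✓; end 18:35 > 20:15? ✗; start 18:05 <= 16:40? ✗ → no.
handoff: start 10:50 >= 11:15? ✗; end 16:25 > 20:15? ✗; start 10:50 <= 16:40? ✓ → no.
load_test: start 17:05 >= 11:15? ✓; end 20:30 > 20:15? ✓; start 17:05 <= 16:40? ✗ → no.
rehearsal: start 13:05 >= 11:15? ✓; end 20:45 > 20:15? ✓; start 13:05 <= 16:40? ✓ → yes.
reindex: start 20:25 >= 11:15? ✓; end 22:10 > 20:15? ✓; start 20:25 <= 16:40? ✗ → no.
retro: start 10:05 >= 11:15? ✗; end 13:30 > 20:15? ✗; start 10:05 <= 16:40? ✓ → no.
snapshot: start 12:50 >= 11:15? ✓; end 16:35 > 20:15? ✗; start 12:50 <= 16:40? ✓ → no.
sync_call: start 06:25 >= 11:15? ✗; end 11:15 > 20:15? ✗; start 06:25 <= 16:40? ✓ → no.
Result: audit, rehearsal.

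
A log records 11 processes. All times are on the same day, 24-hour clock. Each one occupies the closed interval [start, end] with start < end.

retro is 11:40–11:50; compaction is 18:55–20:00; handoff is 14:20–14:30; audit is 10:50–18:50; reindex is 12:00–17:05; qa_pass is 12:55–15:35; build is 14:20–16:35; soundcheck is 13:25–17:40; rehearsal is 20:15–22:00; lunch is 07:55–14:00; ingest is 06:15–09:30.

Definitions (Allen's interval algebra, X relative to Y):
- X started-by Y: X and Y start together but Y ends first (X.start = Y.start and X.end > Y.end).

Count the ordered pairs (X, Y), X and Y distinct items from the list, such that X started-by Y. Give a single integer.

1

Checking all 110 ordered pairs for relation 'started-by'; matching pairs in alphabetical order:
(build, handoff): build started-by handoff ✓
Count: 1.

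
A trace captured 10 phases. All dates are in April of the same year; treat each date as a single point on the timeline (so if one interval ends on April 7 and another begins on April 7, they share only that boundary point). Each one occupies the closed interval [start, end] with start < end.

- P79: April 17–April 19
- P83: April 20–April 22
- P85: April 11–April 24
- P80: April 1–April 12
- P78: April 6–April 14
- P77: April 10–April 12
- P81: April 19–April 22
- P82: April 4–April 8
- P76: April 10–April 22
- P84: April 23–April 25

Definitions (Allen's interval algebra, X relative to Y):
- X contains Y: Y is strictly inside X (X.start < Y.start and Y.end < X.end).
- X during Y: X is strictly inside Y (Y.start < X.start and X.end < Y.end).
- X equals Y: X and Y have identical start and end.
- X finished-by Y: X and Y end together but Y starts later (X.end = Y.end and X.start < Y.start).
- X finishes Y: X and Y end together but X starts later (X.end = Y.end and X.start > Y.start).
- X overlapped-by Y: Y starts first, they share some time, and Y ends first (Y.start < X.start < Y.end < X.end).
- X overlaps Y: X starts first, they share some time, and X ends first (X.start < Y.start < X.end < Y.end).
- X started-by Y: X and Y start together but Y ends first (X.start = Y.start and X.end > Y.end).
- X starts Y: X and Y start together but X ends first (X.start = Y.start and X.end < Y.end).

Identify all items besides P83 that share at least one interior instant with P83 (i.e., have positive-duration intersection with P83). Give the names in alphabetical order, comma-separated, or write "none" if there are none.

Target P83 = [April 20, April 22].
P76 [April 10, April 22] → finished-by → yes.
P77 [April 10, April 12] → before → no.
P78 [April 6, April 14] → before → no.
P79 [April 17, April 19] → before → no.
P80 [April 1, April 12] → before → no.
P81 [April 19, April 22] → finished-by → yes.
P82 [April 4, April 8] → before → no.
P84 [April 23, April 25] → after → no.
P85 [April 11, April 24] → contains → yes.
Result: P76, P81, P85.

P76, P81, P85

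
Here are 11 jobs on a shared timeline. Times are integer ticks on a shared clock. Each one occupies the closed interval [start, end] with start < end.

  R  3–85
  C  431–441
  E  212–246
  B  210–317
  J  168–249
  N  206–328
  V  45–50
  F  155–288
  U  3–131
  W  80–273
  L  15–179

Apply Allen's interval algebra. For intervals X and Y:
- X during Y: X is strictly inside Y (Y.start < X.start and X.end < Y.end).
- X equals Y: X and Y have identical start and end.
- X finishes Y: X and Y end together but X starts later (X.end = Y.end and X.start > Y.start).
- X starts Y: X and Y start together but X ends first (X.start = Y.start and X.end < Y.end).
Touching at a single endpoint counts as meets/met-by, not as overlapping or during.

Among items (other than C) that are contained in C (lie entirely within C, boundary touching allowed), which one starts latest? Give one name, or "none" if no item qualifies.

Target C = [431, 441].
B [210, 317] → before → excluded.
E [212, 246] → before → excluded.
F [155, 288] → before → excluded.
J [168, 249] → before → excluded.
L [15, 179] → before → excluded.
N [206, 328] → before → excluded.
R [3, 85] → before → excluded.
U [3, 131] → before → excluded.
V [45, 50] → before → excluded.
W [80, 273] → before → excluded.
No candidates → none.

none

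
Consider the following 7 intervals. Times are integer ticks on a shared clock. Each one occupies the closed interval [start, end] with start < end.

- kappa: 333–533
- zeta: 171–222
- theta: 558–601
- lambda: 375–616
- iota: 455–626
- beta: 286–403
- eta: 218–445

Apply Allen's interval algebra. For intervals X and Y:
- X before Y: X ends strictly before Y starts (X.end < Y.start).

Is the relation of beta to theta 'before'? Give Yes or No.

beta = [286, 403], theta = [558, 601].
Actual relation of beta to theta: before.
Asked whether 'before' holds → Yes.

Yes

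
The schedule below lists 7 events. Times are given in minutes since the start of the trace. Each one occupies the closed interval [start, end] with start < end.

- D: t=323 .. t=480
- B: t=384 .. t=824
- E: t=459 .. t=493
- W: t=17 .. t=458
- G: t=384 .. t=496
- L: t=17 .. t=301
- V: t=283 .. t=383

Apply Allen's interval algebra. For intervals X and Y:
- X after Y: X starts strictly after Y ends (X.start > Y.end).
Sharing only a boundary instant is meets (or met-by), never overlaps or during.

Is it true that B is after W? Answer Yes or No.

No

B = [t=384, t=824], W = [t=17, t=458].
Actual relation of B to W: overlapped-by.
Asked whether 'after' holds → No.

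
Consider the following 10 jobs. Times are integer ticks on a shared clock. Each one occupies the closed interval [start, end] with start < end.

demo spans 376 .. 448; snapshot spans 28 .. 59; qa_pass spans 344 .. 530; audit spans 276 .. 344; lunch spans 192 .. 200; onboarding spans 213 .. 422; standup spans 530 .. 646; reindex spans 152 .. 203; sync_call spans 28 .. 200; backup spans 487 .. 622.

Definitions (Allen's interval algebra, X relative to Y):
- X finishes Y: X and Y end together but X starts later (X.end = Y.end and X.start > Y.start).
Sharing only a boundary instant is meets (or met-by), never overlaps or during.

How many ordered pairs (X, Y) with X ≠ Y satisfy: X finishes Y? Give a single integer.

1

Checking all 90 ordered pairs for relation 'finishes'; matching pairs in alphabetical order:
(lunch, sync_call): lunch finishes sync_call ✓
Count: 1.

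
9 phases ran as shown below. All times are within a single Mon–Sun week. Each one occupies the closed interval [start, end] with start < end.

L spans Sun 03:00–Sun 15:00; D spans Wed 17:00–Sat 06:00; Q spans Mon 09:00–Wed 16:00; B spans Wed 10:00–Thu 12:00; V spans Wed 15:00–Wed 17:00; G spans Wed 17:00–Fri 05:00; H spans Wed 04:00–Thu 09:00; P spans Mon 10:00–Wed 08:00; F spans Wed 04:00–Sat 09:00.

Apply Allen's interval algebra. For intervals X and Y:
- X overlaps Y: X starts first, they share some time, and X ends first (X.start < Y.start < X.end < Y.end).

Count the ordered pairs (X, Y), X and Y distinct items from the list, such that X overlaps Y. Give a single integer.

11

Checking all 72 ordered pairs for relation 'overlaps'; matching pairs in alphabetical order:
(B, D): B overlaps D ✓
(B, G): B overlaps G ✓
(H, B): H overlaps B ✓
(H, D): H overlaps D ✓
(H, G): H overlaps G ✓
(P, F): P overlaps F ✓
(P, H): P overlaps H ✓
(Q, B): Q overlaps B ✓
(Q, F): Q overlaps F ✓
(Q, H): Q overlaps H ✓
(Q, V): Q overlaps V ✓
Count: 11.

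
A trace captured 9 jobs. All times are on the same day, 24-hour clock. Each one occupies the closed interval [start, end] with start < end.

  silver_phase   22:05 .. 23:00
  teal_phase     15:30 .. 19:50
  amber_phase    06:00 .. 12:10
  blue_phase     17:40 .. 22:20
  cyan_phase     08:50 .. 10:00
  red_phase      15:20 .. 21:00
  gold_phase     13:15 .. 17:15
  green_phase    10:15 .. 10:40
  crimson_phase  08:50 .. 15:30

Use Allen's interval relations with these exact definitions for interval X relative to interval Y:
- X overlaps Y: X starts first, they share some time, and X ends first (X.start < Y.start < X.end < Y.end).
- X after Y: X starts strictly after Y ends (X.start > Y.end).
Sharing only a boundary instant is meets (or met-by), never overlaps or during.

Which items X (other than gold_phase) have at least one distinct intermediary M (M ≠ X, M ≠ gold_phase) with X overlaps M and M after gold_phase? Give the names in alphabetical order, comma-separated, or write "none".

blue_phase, red_phase, teal_phase

Target gold_phase = [13:15, 17:15].
Intermediaries M with M after gold_phase: blue_phase, silver_phase.
Via blue_phase — items with X overlaps blue_phase: red_phase, teal_phase.
Via silver_phase — items with X overlaps silver_phase: blue_phase.
Union: blue_phase, red_phase, teal_phase.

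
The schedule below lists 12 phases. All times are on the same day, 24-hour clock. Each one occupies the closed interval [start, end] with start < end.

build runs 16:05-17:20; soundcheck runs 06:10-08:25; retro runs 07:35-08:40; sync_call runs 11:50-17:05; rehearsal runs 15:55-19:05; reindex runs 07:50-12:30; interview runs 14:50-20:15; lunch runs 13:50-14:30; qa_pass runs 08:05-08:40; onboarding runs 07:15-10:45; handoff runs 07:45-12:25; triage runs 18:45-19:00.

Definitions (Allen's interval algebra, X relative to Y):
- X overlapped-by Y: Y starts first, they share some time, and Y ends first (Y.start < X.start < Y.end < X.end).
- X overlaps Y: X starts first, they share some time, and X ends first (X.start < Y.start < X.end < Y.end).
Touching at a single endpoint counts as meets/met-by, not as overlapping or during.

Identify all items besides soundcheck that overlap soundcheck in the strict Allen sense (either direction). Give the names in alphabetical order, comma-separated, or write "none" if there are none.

Target soundcheck = [06:10, 08:25].
build [16:05, 17:20] → after → no.
handoff [07:45, 12:25] → overlapped-by → yes.
interview [14:50, 20:15] → after → no.
lunch [13:50, 14:30] → after → no.
onboarding [07:15, 10:45] → overlapped-by → yes.
qa_pass [08:05, 08:40] → overlapped-by → yes.
rehearsal [15:55, 19:05] → after → no.
reindex [07:50, 12:30] → overlapped-by → yes.
retro [07:35, 08:40] → overlapped-by → yes.
sync_call [11:50, 17:05] → after → no.
triage [18:45, 19:00] → after → no.
Result: handoff, onboarding, qa_pass, reindex, retro.

handoff, onboarding, qa_pass, reindex, retro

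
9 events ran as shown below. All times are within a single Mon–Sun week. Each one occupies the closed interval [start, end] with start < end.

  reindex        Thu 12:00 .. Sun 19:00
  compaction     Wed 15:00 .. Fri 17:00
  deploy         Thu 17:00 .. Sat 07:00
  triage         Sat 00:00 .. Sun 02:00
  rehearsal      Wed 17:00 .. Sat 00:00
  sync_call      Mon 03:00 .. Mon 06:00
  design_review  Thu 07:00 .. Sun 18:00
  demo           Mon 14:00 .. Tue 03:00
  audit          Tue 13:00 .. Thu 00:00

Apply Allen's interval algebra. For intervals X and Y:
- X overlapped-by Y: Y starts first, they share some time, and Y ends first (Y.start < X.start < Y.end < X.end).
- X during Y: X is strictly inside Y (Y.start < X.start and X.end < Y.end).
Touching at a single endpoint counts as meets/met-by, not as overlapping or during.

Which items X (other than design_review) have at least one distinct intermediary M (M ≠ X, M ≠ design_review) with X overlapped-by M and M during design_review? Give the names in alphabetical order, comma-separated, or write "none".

Target design_review = [Thu 07:00, Sun 18:00].
Intermediaries M with M during design_review: deploy, triage.
Via deploy — items with X overlapped-by deploy: triage.
Via triage — items with X overlapped-by triage: none.
Union: triage.

triage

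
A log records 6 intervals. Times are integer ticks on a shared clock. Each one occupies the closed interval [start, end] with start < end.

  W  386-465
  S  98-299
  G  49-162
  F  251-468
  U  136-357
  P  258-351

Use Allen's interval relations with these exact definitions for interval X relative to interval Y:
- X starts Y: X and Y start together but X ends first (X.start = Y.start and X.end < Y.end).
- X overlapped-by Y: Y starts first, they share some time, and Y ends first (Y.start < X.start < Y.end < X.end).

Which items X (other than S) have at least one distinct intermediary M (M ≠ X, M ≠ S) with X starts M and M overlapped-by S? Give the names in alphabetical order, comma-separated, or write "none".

none

Target S = [98, 299].
Intermediaries M with M overlapped-by S: F, P, U.
Via F — items with X starts F: none.
Via P — items with X starts P: none.
Via U — items with X starts U: none.
Union: none.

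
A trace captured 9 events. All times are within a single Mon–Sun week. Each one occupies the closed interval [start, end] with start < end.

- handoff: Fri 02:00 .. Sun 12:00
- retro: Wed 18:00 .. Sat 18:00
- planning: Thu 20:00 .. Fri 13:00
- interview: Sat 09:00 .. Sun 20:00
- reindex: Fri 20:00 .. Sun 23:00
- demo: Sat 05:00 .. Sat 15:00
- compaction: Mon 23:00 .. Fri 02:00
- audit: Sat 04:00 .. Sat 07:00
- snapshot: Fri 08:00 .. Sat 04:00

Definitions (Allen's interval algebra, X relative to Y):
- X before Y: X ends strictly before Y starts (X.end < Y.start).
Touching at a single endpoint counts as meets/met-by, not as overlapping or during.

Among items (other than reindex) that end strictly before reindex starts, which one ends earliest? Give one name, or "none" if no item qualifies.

Target reindex = [Fri 20:00, Sun 23:00].
audit [Sat 04:00, Sat 07:00] → during → excluded.
compaction [Mon 23:00, Fri 02:00] → before → candidate.
demo [Sat 05:00, Sat 15:00] → during → excluded.
handoff [Fri 02:00, Sun 12:00] → overlaps → excluded.
interview [Sat 09:00, Sun 20:00] → during → excluded.
planning [Thu 20:00, Fri 13:00] → before → candidate.
retro [Wed 18:00, Sat 18:00] → overlaps → excluded.
snapshot [Fri 08:00, Sat 04:00] → overlaps → excluded.
Among candidates, earliest end is Fri 02:00 → compaction.

compaction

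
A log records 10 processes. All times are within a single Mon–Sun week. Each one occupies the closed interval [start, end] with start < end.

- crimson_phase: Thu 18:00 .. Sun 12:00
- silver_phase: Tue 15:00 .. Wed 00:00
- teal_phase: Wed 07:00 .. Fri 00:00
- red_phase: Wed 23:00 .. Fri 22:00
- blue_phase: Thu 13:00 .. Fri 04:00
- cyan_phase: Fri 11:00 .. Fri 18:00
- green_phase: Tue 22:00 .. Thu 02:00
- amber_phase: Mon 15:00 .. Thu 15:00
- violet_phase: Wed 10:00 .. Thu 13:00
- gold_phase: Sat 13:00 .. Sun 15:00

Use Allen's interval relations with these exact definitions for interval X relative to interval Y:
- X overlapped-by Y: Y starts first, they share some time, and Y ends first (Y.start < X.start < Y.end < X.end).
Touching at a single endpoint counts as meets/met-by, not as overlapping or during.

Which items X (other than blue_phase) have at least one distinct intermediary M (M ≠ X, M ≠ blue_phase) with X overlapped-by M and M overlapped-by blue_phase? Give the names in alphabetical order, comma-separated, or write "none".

Target blue_phase = [Thu 13:00, Fri 04:00].
Intermediaries M with M overlapped-by blue_phase: crimson_phase.
Via crimson_phase — items with X overlapped-by crimson_phase: gold_phase.
Union: gold_phase.

gold_phase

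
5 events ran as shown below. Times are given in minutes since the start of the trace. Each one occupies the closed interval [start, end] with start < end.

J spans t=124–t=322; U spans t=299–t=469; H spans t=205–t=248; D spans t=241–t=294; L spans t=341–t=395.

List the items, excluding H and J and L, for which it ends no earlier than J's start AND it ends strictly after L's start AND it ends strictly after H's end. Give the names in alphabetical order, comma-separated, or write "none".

U

Conditions: its end is no earlier than J's start (X.end >= t=124) AND its end is strictly after L's start (X.end > t=341) AND its end is strictly after H's end (X.end > t=248).
D: end t=294 >= t=124? ✓; end t=294 > t=341? ✗; end t=294 > t=248? ✓ → no.
U: end t=469 >= t=124? ✓; end t=469 > t=341? ✓; end t=469 > t=248? ✓ → yes.
Result: U.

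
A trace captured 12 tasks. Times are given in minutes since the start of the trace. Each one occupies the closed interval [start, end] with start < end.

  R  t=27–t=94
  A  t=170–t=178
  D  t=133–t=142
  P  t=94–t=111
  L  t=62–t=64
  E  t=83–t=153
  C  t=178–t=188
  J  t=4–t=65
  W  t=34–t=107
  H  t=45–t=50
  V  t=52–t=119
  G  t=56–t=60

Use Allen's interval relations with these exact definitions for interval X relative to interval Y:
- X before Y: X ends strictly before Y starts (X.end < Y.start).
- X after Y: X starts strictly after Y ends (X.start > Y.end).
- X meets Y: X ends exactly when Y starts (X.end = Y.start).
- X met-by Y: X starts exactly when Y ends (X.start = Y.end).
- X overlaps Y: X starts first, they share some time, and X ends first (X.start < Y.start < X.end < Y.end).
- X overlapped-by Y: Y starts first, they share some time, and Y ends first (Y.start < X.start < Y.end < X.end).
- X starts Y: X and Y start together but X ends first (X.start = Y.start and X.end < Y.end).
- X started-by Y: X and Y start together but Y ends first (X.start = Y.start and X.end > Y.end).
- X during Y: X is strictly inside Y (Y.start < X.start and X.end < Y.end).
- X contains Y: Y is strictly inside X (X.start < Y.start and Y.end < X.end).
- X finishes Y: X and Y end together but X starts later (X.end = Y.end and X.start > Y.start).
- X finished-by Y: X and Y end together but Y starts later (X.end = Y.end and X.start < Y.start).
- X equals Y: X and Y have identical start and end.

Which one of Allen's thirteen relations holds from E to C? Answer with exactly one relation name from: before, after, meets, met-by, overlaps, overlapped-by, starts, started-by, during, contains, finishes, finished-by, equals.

E = [t=83, t=153]; C = [t=178, t=188].
Compare endpoints: E.start < C.start, E.start < C.end, E.end < C.start, E.end < C.end.
That pattern is 'before'.

before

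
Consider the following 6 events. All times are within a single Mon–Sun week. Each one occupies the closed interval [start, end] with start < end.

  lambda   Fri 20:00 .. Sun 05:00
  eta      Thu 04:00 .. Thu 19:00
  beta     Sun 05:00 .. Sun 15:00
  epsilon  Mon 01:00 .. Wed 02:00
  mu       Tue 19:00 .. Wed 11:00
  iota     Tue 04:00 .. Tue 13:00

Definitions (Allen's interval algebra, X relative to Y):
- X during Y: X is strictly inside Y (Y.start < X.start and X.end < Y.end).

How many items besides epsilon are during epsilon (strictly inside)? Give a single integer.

1

Target epsilon = [Mon 01:00, Wed 02:00].
beta [Sun 05:00, Sun 15:00] → after → no.
eta [Thu 04:00, Thu 19:00] → after → no.
iota [Tue 04:00, Tue 13:00] → during → counts.
lambda [Fri 20:00, Sun 05:00] → after → no.
mu [Tue 19:00, Wed 11:00] → overlapped-by → no.
Total: 1.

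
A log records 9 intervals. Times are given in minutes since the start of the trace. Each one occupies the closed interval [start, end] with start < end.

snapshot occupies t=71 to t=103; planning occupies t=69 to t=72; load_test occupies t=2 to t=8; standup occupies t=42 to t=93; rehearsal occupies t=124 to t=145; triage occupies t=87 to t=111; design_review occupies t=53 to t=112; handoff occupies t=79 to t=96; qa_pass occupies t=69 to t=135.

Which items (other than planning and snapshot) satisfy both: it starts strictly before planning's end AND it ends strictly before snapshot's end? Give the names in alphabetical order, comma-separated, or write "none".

Conditions: its start is strictly before planning's end (X.start < t=72) AND its end is strictly before snapshot's end (X.end < t=103).
design_review: start t=53 < t=72? ✓; end t=112 < t=103? ✗ → no.
handoff: start t=79 < t=72? ✗; end t=96 < t=103? ✓ → no.
load_test: start t=2 < t=72? ✓; end t=8 < t=103? ✓ → yes.
qa_pass: start t=69 < t=72? ✓; end t=135 < t=103? ✗ → no.
rehearsal: start t=124 < t=72? ✗; end t=145 < t=103? ✗ → no.
standup: start t=42 < t=72? ✓; end t=93 < t=103? ✓ → yes.
triage: start t=87 < t=72? ✗; end t=111 < t=103? ✗ → no.
Result: load_test, standup.

load_test, standup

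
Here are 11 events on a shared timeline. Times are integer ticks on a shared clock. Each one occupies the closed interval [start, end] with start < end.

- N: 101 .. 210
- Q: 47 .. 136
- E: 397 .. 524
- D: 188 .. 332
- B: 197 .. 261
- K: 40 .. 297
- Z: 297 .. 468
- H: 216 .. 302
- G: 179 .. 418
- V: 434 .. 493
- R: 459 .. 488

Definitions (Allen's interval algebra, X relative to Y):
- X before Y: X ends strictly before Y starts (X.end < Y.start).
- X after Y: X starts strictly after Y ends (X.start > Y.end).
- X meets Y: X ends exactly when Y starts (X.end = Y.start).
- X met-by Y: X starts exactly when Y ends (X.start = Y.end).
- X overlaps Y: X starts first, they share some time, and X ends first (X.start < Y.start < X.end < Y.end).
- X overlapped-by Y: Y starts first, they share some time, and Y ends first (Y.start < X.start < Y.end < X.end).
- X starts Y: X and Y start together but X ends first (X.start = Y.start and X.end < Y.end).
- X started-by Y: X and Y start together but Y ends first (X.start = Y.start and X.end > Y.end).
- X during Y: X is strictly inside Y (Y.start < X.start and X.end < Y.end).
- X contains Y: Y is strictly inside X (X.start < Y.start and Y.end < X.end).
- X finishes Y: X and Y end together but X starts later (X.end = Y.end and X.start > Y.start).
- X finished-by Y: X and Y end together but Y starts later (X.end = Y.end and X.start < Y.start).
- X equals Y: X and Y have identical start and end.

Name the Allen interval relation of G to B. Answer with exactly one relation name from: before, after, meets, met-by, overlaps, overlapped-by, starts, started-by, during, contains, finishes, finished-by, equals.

G = [179, 418]; B = [197, 261].
Compare endpoints: G.start < B.start, G.start < B.end, G.end > B.start, G.end > B.end.
That pattern is 'contains'.

contains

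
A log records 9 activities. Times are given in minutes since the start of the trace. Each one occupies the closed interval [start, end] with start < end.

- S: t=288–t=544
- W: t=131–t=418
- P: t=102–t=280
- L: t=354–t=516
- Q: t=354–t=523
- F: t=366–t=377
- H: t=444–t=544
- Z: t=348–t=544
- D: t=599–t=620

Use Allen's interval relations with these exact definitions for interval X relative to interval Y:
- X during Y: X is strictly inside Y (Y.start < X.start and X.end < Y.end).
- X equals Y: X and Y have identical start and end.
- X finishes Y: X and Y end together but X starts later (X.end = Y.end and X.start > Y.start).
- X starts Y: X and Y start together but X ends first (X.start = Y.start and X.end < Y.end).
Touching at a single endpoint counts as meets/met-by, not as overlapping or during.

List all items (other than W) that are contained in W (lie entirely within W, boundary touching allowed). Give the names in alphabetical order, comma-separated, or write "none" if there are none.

Target W = [t=131, t=418].
D [t=599, t=620] → after → no.
F [t=366, t=377] → during → yes.
H [t=444, t=544] → after → no.
L [t=354, t=516] → overlapped-by → no.
P [t=102, t=280] → overlaps → no.
Q [t=354, t=523] → overlapped-by → no.
S [t=288, t=544] → overlapped-by → no.
Z [t=348, t=544] → overlapped-by → no.
Result: F.

F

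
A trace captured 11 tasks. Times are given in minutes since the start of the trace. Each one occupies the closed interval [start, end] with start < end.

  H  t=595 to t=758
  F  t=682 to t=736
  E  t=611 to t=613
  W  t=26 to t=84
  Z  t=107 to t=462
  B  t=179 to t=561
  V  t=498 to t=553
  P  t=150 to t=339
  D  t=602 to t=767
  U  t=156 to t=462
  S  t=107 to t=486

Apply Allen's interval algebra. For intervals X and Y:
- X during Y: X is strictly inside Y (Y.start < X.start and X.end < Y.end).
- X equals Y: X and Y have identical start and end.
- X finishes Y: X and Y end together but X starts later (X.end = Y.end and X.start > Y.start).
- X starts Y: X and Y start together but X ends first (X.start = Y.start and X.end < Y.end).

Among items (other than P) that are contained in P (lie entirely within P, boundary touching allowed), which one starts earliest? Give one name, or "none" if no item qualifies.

Target P = [t=150, t=339].
B [t=179, t=561] → overlapped-by → excluded.
D [t=602, t=767] → after → excluded.
E [t=611, t=613] → after → excluded.
F [t=682, t=736] → after → excluded.
H [t=595, t=758] → after → excluded.
S [t=107, t=486] → contains → excluded.
U [t=156, t=462] → overlapped-by → excluded.
V [t=498, t=553] → after → excluded.
W [t=26, t=84] → before → excluded.
Z [t=107, t=462] → contains → excluded.
No candidates → none.

none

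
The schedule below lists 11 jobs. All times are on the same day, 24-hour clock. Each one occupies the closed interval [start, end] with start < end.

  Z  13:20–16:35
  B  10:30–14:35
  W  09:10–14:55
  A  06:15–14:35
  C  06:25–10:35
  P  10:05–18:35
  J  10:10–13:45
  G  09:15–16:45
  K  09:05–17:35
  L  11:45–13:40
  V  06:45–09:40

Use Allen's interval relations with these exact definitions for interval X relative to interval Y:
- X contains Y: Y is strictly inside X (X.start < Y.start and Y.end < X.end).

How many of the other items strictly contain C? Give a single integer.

1

Target C = [06:25, 10:35].
A [06:15, 14:35] → contains → counts.
B [10:30, 14:35] → overlapped-by → no.
G [09:15, 16:45] → overlapped-by → no.
J [10:10, 13:45] → overlapped-by → no.
K [09:05, 17:35] → overlapped-by → no.
L [11:45, 13:40] → after → no.
P [10:05, 18:35] → overlapped-by → no.
V [06:45, 09:40] → during → no.
W [09:10, 14:55] → overlapped-by → no.
Z [13:20, 16:35] → after → no.
Total: 1.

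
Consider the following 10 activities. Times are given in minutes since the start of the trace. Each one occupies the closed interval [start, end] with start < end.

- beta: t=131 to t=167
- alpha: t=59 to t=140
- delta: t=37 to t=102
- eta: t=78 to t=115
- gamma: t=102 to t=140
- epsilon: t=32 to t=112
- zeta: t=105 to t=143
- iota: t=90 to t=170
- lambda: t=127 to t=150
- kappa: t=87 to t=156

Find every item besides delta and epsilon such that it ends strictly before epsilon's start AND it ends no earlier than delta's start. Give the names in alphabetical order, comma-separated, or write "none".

Conditions: its end is strictly before epsilon's start (X.end < t=32) AND its end is no earlier than delta's start (X.end >= t=37).
alpha: end t=140 < t=32? ✗; end t=140 >= t=37? ✓ → no.
beta: end t=167 < t=32? ✗; end t=167 >= t=37? ✓ → no.
eta: end t=115 < t=32? ✗; end t=115 >= t=37? ✓ → no.
gamma: end t=140 < t=32? ✗; end t=140 >= t=37? ✓ → no.
iota: end t=170 < t=32? ✗; end t=170 >= t=37? ✓ → no.
kappa: end t=156 < t=32? ✗; end t=156 >= t=37? ✓ → no.
lambda: end t=150 < t=32? ✗; end t=150 >= t=37? ✓ → no.
zeta: end t=143 < t=32? ✗; end t=143 >= t=37? ✓ → no.
Result: none.

none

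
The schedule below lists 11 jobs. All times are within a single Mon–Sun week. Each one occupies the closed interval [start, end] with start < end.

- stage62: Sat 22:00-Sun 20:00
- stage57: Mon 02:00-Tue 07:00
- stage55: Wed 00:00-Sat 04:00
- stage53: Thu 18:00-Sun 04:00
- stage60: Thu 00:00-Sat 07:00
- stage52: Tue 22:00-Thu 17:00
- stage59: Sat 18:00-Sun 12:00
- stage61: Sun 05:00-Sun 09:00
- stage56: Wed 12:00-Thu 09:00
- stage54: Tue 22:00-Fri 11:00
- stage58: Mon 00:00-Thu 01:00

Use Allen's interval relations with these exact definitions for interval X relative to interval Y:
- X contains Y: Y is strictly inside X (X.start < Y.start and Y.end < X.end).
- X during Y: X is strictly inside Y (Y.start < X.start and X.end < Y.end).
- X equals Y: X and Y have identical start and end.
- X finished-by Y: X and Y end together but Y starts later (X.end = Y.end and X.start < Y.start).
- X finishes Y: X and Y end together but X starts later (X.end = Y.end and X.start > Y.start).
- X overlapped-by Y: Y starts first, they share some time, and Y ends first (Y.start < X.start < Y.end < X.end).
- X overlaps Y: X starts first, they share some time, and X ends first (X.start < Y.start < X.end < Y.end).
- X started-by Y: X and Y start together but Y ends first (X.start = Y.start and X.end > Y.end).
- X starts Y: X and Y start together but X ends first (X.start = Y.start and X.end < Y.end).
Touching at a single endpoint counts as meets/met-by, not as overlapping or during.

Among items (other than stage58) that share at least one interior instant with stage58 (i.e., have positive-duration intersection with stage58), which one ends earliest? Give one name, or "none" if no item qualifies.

stage57

Target stage58 = [Mon 00:00, Thu 01:00].
stage52 [Tue 22:00, Thu 17:00] → overlapped-by → candidate.
stage53 [Thu 18:00, Sun 04:00] → after → excluded.
stage54 [Tue 22:00, Fri 11:00] → overlapped-by → candidate.
stage55 [Wed 00:00, Sat 04:00] → overlapped-by → candidate.
stage56 [Wed 12:00, Thu 09:00] → overlapped-by → candidate.
stage57 [Mon 02:00, Tue 07:00] → during → candidate.
stage59 [Sat 18:00, Sun 12:00] → after → excluded.
stage60 [Thu 00:00, Sat 07:00] → overlapped-by → candidate.
stage61 [Sun 05:00, Sun 09:00] → after → excluded.
stage62 [Sat 22:00, Sun 20:00] → after → excluded.
Among candidates, earliest end is Tue 07:00 → stage57.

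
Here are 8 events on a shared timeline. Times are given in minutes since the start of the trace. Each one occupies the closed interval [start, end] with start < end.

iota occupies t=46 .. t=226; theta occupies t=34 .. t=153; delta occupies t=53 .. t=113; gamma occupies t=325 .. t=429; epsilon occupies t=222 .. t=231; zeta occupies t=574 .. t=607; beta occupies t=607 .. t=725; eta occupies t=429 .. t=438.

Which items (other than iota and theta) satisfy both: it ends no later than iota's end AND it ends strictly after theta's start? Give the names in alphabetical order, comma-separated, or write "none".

delta

Conditions: its end is no later than iota's end (X.end <= t=226) AND its end is strictly after theta's start (X.end > t=34).
beta: end t=725 <= t=226? ✗; end t=725 > t=34? ✓ → no.
delta: end t=113 <= t=226? ✓; end t=113 > t=34? ✓ → yes.
epsilon: end t=231 <= t=226? ✗; end t=231 > t=34? ✓ → no.
eta: end t=438 <= t=226? ✗; end t=438 > t=34? ✓ → no.
gamma: end t=429 <= t=226? ✗; end t=429 > t=34? ✓ → no.
zeta: end t=607 <= t=226? ✗; end t=607 > t=34? ✓ → no.
Result: delta.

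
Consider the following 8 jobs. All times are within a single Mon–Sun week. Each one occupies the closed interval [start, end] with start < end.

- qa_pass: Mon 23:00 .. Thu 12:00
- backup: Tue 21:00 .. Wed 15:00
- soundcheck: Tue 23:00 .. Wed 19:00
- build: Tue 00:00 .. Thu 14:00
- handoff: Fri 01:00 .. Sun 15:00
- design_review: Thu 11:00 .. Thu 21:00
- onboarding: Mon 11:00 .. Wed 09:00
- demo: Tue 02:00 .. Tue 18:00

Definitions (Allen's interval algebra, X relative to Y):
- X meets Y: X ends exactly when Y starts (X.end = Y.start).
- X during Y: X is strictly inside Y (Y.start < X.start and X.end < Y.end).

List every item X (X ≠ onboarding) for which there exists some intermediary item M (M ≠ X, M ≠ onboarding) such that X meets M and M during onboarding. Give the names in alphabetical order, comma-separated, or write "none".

Target onboarding = [Mon 11:00, Wed 09:00].
Intermediaries M with M during onboarding: demo.
Via demo — items with X meets demo: none.
Union: none.

none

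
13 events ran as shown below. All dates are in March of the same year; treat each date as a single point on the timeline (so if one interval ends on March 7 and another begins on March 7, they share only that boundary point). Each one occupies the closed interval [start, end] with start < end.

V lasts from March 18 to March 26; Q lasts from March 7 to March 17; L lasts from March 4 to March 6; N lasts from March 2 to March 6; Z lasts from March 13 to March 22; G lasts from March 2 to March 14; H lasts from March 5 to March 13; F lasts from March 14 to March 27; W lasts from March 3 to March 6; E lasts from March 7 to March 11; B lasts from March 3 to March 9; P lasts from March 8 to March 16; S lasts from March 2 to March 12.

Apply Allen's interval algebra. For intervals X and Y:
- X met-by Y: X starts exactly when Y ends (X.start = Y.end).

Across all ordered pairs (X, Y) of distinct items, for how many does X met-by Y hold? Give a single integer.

Checking all 156 ordered pairs for relation 'met-by'; matching pairs in alphabetical order:
(F, G): F met-by G ✓
(Z, H): Z met-by H ✓
Count: 2.

2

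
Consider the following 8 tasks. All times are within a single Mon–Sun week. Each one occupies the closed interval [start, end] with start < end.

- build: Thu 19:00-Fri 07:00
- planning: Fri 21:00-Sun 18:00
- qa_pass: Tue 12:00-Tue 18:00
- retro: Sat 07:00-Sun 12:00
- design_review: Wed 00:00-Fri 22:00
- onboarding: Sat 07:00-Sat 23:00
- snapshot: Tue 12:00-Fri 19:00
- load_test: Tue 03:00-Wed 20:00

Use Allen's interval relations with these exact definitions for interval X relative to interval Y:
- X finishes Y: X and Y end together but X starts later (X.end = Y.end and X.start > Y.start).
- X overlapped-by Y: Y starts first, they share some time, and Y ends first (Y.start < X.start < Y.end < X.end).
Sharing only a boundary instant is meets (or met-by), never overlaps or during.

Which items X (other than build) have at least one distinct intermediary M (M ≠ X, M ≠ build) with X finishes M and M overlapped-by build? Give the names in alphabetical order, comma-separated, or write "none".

none

Target build = [Thu 19:00, Fri 07:00].
Intermediaries M with M overlapped-by build: none.
Union: none.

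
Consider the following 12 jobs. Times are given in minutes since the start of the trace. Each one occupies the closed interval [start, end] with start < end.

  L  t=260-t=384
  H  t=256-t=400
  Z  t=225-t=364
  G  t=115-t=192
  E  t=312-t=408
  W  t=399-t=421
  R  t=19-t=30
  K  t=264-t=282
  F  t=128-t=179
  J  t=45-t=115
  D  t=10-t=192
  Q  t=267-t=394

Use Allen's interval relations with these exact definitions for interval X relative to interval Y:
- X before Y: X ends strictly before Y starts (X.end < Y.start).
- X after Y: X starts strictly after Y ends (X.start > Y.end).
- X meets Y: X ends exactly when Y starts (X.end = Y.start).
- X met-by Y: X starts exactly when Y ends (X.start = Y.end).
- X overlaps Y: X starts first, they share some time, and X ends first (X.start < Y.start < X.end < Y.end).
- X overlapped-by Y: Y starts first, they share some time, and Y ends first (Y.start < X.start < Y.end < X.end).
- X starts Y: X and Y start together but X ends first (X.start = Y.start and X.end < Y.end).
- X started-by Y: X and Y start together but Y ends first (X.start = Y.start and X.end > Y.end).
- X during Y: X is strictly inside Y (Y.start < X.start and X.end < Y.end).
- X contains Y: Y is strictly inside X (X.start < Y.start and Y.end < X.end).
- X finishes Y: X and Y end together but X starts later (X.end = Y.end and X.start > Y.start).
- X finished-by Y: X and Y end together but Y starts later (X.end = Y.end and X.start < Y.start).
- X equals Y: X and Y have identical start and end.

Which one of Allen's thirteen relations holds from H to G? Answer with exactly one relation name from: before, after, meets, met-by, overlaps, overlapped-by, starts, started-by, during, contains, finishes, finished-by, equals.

H = [t=256, t=400]; G = [t=115, t=192].
Compare endpoints: H.start > G.start, H.start > G.end, H.end > G.start, H.end > G.end.
That pattern is 'after'.

after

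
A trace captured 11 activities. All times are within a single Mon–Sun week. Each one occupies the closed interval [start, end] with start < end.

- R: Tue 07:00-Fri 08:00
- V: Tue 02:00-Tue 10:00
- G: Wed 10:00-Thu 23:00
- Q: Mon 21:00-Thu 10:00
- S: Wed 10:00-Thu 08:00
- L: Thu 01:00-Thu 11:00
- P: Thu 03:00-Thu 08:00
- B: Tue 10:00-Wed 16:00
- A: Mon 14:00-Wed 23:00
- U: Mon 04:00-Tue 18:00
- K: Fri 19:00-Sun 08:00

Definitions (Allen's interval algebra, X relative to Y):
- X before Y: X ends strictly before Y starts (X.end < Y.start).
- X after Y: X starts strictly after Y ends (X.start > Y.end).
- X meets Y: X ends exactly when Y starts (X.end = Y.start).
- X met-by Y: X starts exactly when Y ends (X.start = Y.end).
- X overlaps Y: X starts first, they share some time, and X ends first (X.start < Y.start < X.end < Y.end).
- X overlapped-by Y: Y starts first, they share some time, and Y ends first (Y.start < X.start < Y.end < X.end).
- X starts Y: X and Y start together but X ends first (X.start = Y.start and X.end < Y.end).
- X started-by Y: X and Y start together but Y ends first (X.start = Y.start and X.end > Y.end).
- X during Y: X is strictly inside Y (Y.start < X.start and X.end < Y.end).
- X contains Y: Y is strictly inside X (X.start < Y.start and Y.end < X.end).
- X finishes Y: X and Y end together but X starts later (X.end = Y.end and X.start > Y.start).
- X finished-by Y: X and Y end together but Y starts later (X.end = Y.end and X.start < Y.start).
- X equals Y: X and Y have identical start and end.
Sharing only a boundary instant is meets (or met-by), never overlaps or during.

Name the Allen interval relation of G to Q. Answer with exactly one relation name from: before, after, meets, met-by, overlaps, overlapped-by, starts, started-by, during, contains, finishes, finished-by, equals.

overlapped-by

G = [Wed 10:00, Thu 23:00]; Q = [Mon 21:00, Thu 10:00].
Compare endpoints: G.start > Q.start, G.start < Q.end, G.end > Q.start, G.end > Q.end.
That pattern is 'overlapped-by'.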